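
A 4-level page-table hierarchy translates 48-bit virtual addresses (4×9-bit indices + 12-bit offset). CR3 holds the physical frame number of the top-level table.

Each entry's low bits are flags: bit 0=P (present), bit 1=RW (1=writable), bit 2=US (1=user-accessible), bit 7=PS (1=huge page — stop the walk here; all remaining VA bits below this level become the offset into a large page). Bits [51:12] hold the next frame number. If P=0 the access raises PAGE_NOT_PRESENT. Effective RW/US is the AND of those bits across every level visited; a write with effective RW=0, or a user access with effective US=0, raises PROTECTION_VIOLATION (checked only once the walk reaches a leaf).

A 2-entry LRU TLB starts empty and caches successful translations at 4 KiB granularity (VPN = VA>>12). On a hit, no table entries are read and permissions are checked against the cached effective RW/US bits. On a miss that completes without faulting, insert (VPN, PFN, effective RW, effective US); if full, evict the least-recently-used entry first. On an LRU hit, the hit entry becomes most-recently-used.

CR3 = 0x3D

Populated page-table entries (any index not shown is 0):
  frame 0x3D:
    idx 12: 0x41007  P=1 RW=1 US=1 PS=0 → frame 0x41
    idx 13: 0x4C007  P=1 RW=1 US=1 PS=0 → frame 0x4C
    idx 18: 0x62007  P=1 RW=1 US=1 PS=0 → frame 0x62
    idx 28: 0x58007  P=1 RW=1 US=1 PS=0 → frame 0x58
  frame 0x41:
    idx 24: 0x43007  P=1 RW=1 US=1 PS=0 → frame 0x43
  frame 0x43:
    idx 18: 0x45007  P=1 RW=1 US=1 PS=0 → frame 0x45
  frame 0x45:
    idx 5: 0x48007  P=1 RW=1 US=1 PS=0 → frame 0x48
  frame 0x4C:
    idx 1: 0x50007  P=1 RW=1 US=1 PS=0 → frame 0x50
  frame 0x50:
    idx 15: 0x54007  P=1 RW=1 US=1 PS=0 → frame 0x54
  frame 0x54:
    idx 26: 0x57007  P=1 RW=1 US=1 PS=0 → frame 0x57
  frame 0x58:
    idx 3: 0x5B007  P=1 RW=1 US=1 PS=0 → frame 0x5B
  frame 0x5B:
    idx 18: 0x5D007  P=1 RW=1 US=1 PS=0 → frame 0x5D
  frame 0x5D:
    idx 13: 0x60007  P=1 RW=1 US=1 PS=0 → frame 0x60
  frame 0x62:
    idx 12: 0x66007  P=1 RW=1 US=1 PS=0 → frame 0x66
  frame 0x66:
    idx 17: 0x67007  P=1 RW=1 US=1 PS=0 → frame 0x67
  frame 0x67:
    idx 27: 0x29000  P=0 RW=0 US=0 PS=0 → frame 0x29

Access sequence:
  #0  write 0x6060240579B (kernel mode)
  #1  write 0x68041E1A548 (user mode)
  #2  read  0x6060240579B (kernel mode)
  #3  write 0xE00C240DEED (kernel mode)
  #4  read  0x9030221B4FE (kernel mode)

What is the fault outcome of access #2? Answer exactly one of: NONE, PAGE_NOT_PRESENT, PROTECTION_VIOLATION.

Walk each access:
#0 VA=0x6060240579B (w,kernel):
  L0 @0x3D[12] → 0x41007  P=1,RW=1,US=1,PS=0
  L1 @0x41[24] → 0x43007  P=1,RW=1,US=1,PS=0
  L2 @0x43[18] → 0x45007  P=1,RW=1,US=1,PS=0
  L3 @0x45[5] → 0x48007  P=1,RW=1,US=1,PS=0
  → PA=0x4879B  (4 entries read)
#1 VA=0x68041E1A548 (w,user):
  L0 @0x3D[13] → 0x4C007  P=1,RW=1,US=1,PS=0
  L1 @0x4C[1] → 0x50007  P=1,RW=1,US=1,PS=0
  L2 @0x50[15] → 0x54007  P=1,RW=1,US=1,PS=0
  L3 @0x54[26] → 0x57007  P=1,RW=1,US=1,PS=0
  → PA=0x57548  (4 entries read)
#2 VA=0x6060240579B (r,kernel):
  TLB hit vpn=0x60602405 → PA=0x4879B
#3 VA=0xE00C240DEED (w,kernel):
  L0 @0x3D[28] → 0x58007  P=1,RW=1,US=1,PS=0
  L1 @0x58[3] → 0x5B007  P=1,RW=1,US=1,PS=0
  L2 @0x5B[18] → 0x5D007  P=1,RW=1,US=1,PS=0
  L3 @0x5D[13] → 0x60007  P=1,RW=1,US=1,PS=0
  → PA=0x60EED  (4 entries read)
#4 VA=0x9030221B4FE (r,kernel):
  L0 @0x3D[18] → 0x62007  P=1,RW=1,US=1,PS=0
  L1 @0x62[12] → 0x66007  P=1,RW=1,US=1,PS=0
  L2 @0x66[17] → 0x67007  P=1,RW=1,US=1,PS=0
  L3 @0x67[27] → 0x29000  P=0,RW=0,US=0,PS=0
  ⇒ fault: PAGE_NOT_PRESENT  — 4 lookups

Access #2 fault: NONE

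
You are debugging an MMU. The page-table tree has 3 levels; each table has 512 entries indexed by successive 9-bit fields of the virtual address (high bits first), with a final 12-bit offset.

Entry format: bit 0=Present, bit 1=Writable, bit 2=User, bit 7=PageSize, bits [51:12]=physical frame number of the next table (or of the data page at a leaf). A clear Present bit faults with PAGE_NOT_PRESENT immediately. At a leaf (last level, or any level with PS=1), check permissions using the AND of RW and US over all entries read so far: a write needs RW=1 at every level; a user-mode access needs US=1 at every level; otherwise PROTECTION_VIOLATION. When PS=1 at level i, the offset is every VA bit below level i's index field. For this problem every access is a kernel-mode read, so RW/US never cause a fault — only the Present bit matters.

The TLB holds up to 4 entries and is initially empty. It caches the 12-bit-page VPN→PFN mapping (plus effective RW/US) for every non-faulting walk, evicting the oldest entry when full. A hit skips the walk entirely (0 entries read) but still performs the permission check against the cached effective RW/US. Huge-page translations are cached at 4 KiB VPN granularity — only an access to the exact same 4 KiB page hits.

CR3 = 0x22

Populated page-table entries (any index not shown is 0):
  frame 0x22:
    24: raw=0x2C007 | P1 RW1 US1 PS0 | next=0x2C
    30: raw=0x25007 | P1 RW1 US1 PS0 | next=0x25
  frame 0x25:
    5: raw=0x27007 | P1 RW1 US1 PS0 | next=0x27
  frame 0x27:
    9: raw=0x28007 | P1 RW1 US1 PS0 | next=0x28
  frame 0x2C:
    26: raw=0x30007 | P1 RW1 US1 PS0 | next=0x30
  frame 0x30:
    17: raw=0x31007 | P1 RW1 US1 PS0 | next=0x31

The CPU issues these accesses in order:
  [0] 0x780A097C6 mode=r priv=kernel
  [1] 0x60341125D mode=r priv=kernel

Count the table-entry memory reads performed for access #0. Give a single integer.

Per-access translation:
#0 VA=0x780A097C6 (r,kernel):
  L0: frame=0x22 idx=30 entry=0x25007 [P=1 RW=1 US=1 PS=0]
  L1: frame=0x25 idx=5 entry=0x27007 [P=1 RW=1 US=1 PS=0]
  L2: frame=0x27 idx=9 entry=0x28007 [P=1 RW=1 US=1 PS=0]
  → PA=0x287C6  (3 entries read)
#1 VA=0x60341125D (r,kernel):
  L0: frame=0x22 idx=24 entry=0x2C007 [P=1 RW=1 US=1 PS=0]
  L1: frame=0x2C idx=26 entry=0x30007 [P=1 RW=1 US=1 PS=0]
  L2: frame=0x30 idx=17 entry=0x31007 [P=1 RW=1 US=1 PS=0]
  → PA=0x3125D  (3 entries read)

Entries read for #0: 3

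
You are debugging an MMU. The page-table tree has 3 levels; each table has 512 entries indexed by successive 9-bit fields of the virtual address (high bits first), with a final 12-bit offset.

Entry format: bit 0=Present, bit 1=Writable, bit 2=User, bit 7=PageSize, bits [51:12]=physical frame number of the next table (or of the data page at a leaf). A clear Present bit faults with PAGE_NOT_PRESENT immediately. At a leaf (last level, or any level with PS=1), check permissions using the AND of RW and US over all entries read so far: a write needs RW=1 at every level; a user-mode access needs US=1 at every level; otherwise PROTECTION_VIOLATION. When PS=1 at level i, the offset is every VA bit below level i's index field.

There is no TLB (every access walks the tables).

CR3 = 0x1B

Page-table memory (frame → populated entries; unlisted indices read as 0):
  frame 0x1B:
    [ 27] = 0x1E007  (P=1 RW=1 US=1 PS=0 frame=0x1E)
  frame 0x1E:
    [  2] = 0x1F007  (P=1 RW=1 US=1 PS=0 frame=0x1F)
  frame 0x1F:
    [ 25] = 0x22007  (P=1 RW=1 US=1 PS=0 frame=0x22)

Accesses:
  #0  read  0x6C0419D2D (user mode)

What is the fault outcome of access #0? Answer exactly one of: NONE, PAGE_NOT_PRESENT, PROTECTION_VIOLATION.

Walk each access:
#0 VA=0x6C0419D2D (r,user):
  L0 @0x1B[27] → 0x1E007  P=1,RW=1,US=1,PS=0
  L1 @0x1E[2] → 0x1F007  P=1,RW=1,US=1,PS=0
  L2 @0x1F[25] → 0x22007  P=1,RW=1,US=1,PS=0
  → PA=0x22D2D  (3 entries read)

Access #0 fault: NONE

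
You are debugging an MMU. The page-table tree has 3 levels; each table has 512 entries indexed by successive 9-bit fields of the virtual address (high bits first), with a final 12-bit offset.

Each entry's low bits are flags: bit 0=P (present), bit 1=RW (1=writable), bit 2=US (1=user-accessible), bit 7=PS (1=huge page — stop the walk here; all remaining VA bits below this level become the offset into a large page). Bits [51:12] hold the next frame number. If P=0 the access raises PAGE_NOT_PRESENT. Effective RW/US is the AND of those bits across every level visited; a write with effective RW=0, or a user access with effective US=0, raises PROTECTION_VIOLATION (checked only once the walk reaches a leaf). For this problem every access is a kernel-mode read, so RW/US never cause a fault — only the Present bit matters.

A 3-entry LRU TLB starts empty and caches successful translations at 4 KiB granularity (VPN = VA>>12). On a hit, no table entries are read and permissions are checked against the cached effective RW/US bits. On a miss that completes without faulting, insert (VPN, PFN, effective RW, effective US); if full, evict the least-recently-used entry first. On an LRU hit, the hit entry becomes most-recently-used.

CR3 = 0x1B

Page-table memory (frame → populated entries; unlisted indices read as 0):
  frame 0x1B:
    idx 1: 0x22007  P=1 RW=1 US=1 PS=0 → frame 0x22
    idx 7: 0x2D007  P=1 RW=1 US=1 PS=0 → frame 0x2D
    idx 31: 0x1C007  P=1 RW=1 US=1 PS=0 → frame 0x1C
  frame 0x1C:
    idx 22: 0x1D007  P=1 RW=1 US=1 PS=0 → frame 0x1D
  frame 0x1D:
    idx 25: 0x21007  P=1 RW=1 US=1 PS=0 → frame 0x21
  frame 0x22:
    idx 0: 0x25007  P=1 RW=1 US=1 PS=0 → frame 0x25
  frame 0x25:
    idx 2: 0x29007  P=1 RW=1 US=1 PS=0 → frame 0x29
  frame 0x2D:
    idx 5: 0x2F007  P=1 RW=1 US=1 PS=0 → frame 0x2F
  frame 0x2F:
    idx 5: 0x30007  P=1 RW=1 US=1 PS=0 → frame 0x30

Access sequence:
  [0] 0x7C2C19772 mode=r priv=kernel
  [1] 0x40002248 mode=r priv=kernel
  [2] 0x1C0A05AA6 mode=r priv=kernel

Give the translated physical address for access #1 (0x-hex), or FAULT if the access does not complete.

Per-access translation:
#0 VA=0x7C2C19772 (r,kernel):
  [0] read 0x1B idx=31: raw=0x1C007 flags P=1 W=1 U=1 S=0
  [1] read 0x1C idx=22: raw=0x1D007 flags P=1 W=1 U=1 S=0
  [2] read 0x1D idx=25: raw=0x21007 flags P=1 W=1 U=1 S=0
  → PA=0x21772  (3 entries read)
#1 VA=0x40002248 (r,kernel):
  [0] read 0x1B idx=1: raw=0x22007 flags P=1 W=1 U=1 S=0
  [1] read 0x22 idx=0: raw=0x25007 flags P=1 W=1 U=1 S=0
  [2] read 0x25 idx=2: raw=0x29007 flags P=1 W=1 U=1 S=0
  → PA=0x29248  (3 entries read)
#2 VA=0x1C0A05AA6 (r,kernel):
  [0] read 0x1B idx=7: raw=0x2D007 flags P=1 W=1 U=1 S=0
  [1] read 0x2D idx=5: raw=0x2F007 flags P=1 W=1 U=1 S=0
  [2] read 0x2F idx=5: raw=0x30007 flags P=1 W=1 U=1 S=0
  → PA=0x30AA6  (3 entries read)

Access #1 PA: 0x29248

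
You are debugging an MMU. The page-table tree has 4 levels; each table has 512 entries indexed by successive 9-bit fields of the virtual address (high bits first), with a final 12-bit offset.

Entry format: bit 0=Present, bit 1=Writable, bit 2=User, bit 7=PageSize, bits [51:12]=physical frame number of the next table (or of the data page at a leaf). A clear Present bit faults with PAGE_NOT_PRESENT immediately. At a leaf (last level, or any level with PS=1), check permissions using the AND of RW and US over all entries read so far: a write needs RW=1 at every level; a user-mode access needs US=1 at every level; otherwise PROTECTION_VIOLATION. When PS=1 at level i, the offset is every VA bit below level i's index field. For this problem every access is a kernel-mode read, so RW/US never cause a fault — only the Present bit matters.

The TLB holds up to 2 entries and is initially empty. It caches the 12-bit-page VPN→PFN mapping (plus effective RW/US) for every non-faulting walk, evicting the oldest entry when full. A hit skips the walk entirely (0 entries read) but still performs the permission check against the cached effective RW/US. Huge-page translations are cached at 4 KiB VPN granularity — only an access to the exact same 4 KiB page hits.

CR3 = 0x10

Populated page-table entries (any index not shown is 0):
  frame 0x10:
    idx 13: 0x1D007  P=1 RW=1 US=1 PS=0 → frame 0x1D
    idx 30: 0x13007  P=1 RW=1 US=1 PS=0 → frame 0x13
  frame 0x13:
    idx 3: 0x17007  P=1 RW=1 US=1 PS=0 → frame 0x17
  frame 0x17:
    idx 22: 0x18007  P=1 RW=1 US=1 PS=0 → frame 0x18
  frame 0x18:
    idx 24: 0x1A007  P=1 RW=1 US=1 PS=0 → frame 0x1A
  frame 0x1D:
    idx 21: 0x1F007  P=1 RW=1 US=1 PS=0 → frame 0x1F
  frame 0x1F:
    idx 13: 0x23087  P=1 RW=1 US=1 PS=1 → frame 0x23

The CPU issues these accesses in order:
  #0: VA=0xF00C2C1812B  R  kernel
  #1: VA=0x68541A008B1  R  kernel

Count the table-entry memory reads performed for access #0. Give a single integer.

Trace:
#0 VA=0xF00C2C1812B (r,kernel):
  lvl0: tbl 0x10, slot 30 ⇒ 0x13007 (P1/RW1/US1/PS0)
  lvl1: tbl 0x13, slot 3 ⇒ 0x17007 (P1/RW1/US1/PS0)
  lvl2: tbl 0x17, slot 22 ⇒ 0x18007 (P1/RW1/US1/PS0)
  lvl3: tbl 0x18, slot 24 ⇒ 0x1A007 (P1/RW1/US1/PS0)
  ⇒ phys 0x1A12B  [4 reads]
#1 VA=0x68541A008B1 (r,kernel):
  lvl0: tbl 0x10, slot 13 ⇒ 0x1D007 (P1/RW1/US1/PS0)
  lvl1: tbl 0x1D, slot 21 ⇒ 0x1F007 (P1/RW1/US1/PS0)
  lvl2: tbl 0x1F, slot 13 ⇒ 0x23087 (P1/RW1/US1/PS1)
  ⇒ phys 0x238B1 (huge @L2)  [3 reads]

Entries read for #0: 4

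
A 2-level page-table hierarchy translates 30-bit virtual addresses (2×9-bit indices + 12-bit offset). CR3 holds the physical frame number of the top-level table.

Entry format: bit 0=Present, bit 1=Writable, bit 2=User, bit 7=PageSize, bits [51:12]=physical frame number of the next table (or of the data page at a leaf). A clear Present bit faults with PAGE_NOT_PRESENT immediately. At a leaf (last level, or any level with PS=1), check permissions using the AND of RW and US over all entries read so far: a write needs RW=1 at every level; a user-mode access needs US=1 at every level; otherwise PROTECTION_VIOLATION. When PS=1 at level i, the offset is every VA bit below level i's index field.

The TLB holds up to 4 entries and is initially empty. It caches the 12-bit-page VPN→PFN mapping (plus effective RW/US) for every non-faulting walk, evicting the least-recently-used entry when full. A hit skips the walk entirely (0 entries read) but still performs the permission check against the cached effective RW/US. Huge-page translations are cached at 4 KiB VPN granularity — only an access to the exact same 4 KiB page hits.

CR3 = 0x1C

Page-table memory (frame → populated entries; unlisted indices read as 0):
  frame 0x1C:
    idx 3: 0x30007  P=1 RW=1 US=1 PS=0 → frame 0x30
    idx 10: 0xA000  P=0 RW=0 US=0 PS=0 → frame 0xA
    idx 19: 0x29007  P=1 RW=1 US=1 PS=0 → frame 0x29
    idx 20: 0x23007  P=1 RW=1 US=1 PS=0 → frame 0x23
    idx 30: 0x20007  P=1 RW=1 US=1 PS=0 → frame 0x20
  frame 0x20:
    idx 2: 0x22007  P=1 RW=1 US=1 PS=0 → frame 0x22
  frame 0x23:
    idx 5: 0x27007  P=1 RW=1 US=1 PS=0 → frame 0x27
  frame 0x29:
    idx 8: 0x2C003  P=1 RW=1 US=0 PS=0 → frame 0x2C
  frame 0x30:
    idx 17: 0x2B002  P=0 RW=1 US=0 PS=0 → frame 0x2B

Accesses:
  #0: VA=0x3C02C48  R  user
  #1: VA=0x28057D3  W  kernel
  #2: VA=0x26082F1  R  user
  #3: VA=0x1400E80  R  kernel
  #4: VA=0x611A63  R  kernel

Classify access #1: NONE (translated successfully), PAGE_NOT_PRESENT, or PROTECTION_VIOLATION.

Per-access translation:
#0 VA=0x3C02C48 (r,user):
  L0 @0x1C[30] → 0x20007  P=1,RW=1,US=1,PS=0
  L1 @0x20[2] → 0x22007  P=1,RW=1,US=1,PS=0
  ⇒ phys 0x22C48  [2 reads]
#1 VA=0x28057D3 (w,kernel):
  L0 @0x1C[20] → 0x23007  P=1,RW=1,US=1,PS=0
  L1 @0x23[5] → 0x27007  P=1,RW=1,US=1,PS=0
  ⇒ phys 0x277D3  [2 reads]
#2 VA=0x26082F1 (r,user):
  L0 @0x1C[19] → 0x29007  P=1,RW=1,US=1,PS=0
  L1 @0x29[8] → 0x2C003  P=1,RW=1,US=0,PS=0
  ✗ PROTECTION_VIOLATION  [2 reads]
#3 VA=0x1400E80 (r,kernel):
  L0 @0x1C[10] → 0xA000  P=0,RW=0,US=0,PS=0
  ✗ PAGE_NOT_PRESENT  [1 reads]
#4 VA=0x611A63 (r,kernel):
  L0 @0x1C[3] → 0x30007  P=1,RW=1,US=1,PS=0
  L1 @0x30[17] → 0x2B002  P=0,RW=1,US=0,PS=0
  ✗ PAGE_NOT_PRESENT  [2 reads]

Access #1 fault: NONE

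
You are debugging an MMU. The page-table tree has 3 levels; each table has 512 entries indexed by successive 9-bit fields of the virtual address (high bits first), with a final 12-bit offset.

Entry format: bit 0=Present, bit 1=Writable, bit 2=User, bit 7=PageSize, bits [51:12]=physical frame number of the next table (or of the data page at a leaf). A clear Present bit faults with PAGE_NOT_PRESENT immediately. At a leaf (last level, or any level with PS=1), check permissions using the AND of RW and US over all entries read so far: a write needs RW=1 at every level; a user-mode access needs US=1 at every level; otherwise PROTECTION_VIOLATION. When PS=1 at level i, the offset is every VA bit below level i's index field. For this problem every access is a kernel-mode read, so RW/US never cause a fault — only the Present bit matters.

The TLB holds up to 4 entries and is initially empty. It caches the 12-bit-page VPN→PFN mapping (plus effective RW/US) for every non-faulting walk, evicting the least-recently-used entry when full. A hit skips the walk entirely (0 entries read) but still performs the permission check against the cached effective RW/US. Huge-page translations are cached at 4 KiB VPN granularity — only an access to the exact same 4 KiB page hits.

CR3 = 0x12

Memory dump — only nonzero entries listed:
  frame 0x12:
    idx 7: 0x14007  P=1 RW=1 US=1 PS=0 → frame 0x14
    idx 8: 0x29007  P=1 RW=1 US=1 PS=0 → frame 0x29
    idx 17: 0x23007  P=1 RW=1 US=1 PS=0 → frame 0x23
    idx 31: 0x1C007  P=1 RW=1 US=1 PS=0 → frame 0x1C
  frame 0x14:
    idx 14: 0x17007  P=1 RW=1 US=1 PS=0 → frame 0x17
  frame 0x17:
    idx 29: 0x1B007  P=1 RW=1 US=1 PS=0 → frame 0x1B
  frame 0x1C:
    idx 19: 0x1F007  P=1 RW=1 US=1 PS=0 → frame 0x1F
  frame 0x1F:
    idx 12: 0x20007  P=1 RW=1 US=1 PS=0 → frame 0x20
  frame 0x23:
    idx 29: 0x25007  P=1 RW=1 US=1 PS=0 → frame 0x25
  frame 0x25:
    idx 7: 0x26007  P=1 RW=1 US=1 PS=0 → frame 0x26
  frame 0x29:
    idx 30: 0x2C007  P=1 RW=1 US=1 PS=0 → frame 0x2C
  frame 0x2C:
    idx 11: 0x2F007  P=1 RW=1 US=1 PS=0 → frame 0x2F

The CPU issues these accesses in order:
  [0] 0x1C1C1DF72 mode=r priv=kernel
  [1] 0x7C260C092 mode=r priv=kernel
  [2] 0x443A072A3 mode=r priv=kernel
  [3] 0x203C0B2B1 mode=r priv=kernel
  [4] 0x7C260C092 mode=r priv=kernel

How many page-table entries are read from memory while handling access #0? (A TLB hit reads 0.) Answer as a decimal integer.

Walk each access:
#0 VA=0x1C1C1DF72 (r,kernel):
  L0 @0x12[7] → 0x14007  P=1,RW=1,US=1,PS=0
  L1 @0x14[14] → 0x17007  P=1,RW=1,US=1,PS=0
  L2 @0x17[29] → 0x1B007  P=1,RW=1,US=1,PS=0
  ✓ 0x1BF72  — 3 lookups
#1 VA=0x7C260C092 (r,kernel):
  L0 @0x12[31] → 0x1C007  P=1,RW=1,US=1,PS=0
  L1 @0x1C[19] → 0x1F007  P=1,RW=1,US=1,PS=0
  L2 @0x1F[12] → 0x20007  P=1,RW=1,US=1,PS=0
  ✓ 0x20092  — 3 lookups
#2 VA=0x443A072A3 (r,kernel):
  L0 @0x12[17] → 0x23007  P=1,RW=1,US=1,PS=0
  L1 @0x23[29] → 0x25007  P=1,RW=1,US=1,PS=0
  L2 @0x25[7] → 0x26007  P=1,RW=1,US=1,PS=0
  ✓ 0x262A3  — 3 lookups
#3 VA=0x203C0B2B1 (r,kernel):
  L0 @0x12[8] → 0x29007  P=1,RW=1,US=1,PS=0
  L1 @0x29[30] → 0x2C007  P=1,RW=1,US=1,PS=0
  L2 @0x2C[11] → 0x2F007  P=1,RW=1,US=1,PS=0
  ✓ 0x2F2B1  — 3 lookups
#4 VA=0x7C260C092 (r,kernel):
  TLB hit vpn=0x7C260C → PA=0x20092

Entries read for #0: 3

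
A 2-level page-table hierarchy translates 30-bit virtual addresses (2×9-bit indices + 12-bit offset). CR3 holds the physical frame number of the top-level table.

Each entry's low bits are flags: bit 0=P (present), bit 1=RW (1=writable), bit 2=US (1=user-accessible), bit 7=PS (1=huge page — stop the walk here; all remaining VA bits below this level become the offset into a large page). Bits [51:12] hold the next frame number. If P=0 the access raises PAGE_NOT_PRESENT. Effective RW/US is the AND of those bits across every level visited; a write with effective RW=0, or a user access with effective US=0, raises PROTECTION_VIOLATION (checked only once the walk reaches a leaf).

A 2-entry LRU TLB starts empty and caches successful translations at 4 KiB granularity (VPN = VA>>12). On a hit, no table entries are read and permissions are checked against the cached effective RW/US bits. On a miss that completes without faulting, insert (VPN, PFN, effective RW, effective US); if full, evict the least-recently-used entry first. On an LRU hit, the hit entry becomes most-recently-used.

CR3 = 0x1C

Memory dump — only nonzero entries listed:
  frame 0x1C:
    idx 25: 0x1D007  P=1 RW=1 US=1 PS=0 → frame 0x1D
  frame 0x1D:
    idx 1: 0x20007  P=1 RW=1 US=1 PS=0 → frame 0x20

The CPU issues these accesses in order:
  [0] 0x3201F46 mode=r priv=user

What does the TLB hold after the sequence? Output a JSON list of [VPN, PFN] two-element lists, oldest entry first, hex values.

Walk each access:
#0 VA=0x3201F46 (r,user):
  L0: frame=0x1C idx=25 entry=0x1D007 [P=1 RW=1 US=1 PS=0]
  L1: frame=0x1D idx=1 entry=0x20007 [P=1 RW=1 US=1 PS=0]
  → PA=0x20F46  (2 entries read)

TLB: [["0x3201", "0x20"]]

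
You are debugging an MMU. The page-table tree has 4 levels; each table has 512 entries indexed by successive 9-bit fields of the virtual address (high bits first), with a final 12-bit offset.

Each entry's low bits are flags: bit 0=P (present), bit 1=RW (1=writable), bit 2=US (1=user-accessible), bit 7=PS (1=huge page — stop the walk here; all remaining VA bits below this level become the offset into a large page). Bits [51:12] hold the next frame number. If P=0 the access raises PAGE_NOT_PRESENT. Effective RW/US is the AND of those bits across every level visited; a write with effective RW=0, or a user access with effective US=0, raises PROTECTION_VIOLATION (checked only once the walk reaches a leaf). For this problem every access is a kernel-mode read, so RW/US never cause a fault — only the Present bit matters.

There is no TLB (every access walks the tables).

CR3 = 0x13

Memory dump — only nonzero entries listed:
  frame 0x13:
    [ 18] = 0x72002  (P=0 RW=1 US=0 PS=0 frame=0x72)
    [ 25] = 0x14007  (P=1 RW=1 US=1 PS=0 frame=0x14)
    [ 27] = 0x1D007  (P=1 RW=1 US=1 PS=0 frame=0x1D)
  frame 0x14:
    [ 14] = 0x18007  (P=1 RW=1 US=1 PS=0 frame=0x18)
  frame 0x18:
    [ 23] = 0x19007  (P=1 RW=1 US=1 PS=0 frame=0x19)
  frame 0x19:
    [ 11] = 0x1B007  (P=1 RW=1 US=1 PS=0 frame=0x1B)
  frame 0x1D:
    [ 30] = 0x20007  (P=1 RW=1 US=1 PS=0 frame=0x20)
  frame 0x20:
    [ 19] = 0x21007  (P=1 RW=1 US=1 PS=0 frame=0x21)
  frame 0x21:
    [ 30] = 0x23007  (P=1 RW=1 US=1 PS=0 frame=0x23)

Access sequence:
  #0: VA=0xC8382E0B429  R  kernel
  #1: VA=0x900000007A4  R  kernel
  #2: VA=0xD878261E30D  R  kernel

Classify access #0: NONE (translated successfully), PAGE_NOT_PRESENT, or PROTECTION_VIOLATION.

Trace:
#0 VA=0xC8382E0B429 (r,kernel):
  L0: frame=0x13 idx=25 entry=0x14007 [P=1 RW=1 US=1 PS=0]
  L1: frame=0x14 idx=14 entry=0x18007 [P=1 RW=1 US=1 PS=0]
  L2: frame=0x18 idx=23 entry=0x19007 [P=1 RW=1 US=1 PS=0]
  L3: frame=0x19 idx=11 entry=0x1B007 [P=1 RW=1 US=1 PS=0]
  ⇒ phys 0x1B429  [4 reads]
#1 VA=0x900000007A4 (r,kernel):
  L0: frame=0x13 idx=18 entry=0x72002 [P=0 RW=1 US=0 PS=0]
  → PAGE_NOT_PRESENT  (1 entries read)
#2 VA=0xD878261E30D (r,kernel):
  L0: frame=0x13 idx=27 entry=0x1D007 [P=1 RW=1 US=1 PS=0]
  L1: frame=0x1D idx=30 entry=0x20007 [P=1 RW=1 US=1 PS=0]
  L2: frame=0x20 idx=19 entry=0x21007 [P=1 RW=1 US=1 PS=0]
  L3: frame=0x21 idx=30 entry=0x23007 [P=1 RW=1 US=1 PS=0]
  ⇒ phys 0x2330D  [4 reads]

Access #0 fault: NONE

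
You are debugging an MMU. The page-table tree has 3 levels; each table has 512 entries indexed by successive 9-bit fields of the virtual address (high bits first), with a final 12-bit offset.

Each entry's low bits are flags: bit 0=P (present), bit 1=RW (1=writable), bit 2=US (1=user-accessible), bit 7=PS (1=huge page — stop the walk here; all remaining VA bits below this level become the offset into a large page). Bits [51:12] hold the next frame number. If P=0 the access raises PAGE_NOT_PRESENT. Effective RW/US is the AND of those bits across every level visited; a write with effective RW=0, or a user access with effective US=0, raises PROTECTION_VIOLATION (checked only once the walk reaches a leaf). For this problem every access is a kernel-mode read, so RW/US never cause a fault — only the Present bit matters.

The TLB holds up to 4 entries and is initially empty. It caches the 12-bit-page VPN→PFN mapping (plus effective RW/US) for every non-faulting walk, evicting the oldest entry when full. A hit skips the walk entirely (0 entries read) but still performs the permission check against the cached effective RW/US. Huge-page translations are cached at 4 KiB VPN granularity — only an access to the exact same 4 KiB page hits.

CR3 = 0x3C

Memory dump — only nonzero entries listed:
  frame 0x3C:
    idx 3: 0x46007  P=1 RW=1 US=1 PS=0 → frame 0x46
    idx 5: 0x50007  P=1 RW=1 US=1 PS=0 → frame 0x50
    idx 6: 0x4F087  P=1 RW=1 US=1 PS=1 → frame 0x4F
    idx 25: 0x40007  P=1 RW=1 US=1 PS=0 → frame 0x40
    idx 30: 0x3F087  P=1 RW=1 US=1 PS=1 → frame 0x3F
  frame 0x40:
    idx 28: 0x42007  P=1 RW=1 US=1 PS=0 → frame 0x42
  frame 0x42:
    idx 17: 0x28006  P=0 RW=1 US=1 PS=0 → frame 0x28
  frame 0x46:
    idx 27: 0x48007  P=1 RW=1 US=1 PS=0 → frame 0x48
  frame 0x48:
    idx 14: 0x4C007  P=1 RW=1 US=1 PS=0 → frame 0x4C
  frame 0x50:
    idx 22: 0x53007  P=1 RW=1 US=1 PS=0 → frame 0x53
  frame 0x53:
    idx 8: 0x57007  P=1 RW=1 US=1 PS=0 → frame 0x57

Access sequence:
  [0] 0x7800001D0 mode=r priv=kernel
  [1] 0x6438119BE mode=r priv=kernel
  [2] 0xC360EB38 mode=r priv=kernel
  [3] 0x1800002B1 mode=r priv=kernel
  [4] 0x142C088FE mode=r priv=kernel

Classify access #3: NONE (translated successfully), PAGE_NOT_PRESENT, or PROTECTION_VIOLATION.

Per-access translation:
#0 VA=0x7800001D0 (r,kernel):
  [0] read 0x3C idx=30: raw=0x3F087 flags P=1 W=1 U=1 S=1
  ✓ 0x3F1D0 (huge @L0)  — 1 lookups
#1 VA=0x6438119BE (r,kernel):
  [0] read 0x3C idx=25: raw=0x40007 flags P=1 W=1 U=1 S=0
  [1] read 0x40 idx=28: raw=0x42007 flags P=1 W=1 U=1 S=0
  [2] read 0x42 idx=17: raw=0x28006 flags P=0 W=1 U=1 S=0
  ⇒ fault: PAGE_NOT_PRESENT  — 3 lookups
#2 VA=0xC360EB38 (r,kernel):
  [0] read 0x3C idx=3: raw=0x46007 flags P=1 W=1 U=1 S=0
  [1] read 0x46 idx=27: raw=0x48007 flags P=1 W=1 U=1 S=0
  [2] read 0x48 idx=14: raw=0x4C007 flags P=1 W=1 U=1 S=0
  ✓ 0x4CB38  — 3 lookups
#3 VA=0x1800002B1 (r,kernel):
  [0] read 0x3C idx=6: raw=0x4F087 flags P=1 W=1 U=1 S=1
  ✓ 0x4F2B1 (huge @L0)  — 1 lookups
#4 VA=0x142C088FE (r,kernel):
  [0] read 0x3C idx=5: raw=0x50007 flags P=1 W=1 U=1 S=0
  [1] read 0x50 idx=22: raw=0x53007 flags P=1 W=1 U=1 S=0
  [2] read 0x53 idx=8: raw=0x57007 flags P=1 W=1 U=1 S=0
  ✓ 0x578FE  — 3 lookups

Access #3 fault: NONE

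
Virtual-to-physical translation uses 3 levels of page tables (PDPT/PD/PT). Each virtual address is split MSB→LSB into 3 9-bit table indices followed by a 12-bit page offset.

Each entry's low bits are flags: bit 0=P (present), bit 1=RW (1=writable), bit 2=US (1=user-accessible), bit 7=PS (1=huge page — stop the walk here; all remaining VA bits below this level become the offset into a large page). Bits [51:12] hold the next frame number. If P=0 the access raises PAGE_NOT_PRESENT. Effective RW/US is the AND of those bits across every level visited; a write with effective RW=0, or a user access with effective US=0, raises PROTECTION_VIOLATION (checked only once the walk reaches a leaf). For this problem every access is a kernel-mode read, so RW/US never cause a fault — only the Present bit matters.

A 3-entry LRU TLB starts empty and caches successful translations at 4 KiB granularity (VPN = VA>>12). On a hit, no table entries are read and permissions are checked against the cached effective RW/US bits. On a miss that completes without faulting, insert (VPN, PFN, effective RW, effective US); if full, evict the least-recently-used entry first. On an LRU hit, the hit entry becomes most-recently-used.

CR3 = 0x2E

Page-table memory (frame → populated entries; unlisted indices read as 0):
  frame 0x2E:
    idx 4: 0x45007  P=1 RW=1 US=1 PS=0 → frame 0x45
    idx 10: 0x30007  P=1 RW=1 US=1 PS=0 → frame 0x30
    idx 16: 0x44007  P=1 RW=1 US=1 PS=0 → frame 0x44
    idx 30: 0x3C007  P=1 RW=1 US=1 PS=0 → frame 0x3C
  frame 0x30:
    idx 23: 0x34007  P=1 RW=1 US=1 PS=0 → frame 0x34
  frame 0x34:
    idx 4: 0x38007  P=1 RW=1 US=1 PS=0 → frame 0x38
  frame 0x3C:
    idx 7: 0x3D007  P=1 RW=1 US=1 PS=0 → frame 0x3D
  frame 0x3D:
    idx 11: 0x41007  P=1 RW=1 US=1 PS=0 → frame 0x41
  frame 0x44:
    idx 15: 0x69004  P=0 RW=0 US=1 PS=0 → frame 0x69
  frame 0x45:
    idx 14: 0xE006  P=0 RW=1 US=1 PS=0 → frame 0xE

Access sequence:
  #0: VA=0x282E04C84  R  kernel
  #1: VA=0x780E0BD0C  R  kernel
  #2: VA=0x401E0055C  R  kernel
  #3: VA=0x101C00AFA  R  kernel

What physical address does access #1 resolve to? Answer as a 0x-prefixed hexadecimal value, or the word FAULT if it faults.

Walk each access:
#0 VA=0x282E04C84 (r,kernel):
  L0: frame=0x2E idx=10 entry=0x30007 [P=1 RW=1 US=1 PS=0]
  L1: frame=0x30 idx=23 entry=0x34007 [P=1 RW=1 US=1 PS=0]
  L2: frame=0x34 idx=4 entry=0x38007 [P=1 RW=1 US=1 PS=0]
  → PA=0x38C84  (3 entries read)
#1 VA=0x780E0BD0C (r,kernel):
  L0: frame=0x2E idx=30 entry=0x3C007 [P=1 RW=1 US=1 PS=0]
  L1: frame=0x3C idx=7 entry=0x3D007 [P=1 RW=1 US=1 PS=0]
  L2: frame=0x3D idx=11 entry=0x41007 [P=1 RW=1 US=1 PS=0]
  → PA=0x41D0C  (3 entries read)
#2 VA=0x401E0055C (r,kernel):
  L0: frame=0x2E idx=16 entry=0x44007 [P=1 RW=1 US=1 PS=0]
  L1: frame=0x44 idx=15 entry=0x69004 [P=0 RW=0 US=1 PS=0]
  ✗ PAGE_NOT_PRESENT  [2 reads]
#3 VA=0x101C00AFA (r,kernel):
  L0: frame=0x2E idx=4 entry=0x45007 [P=1 RW=1 US=1 PS=0]
  L1: frame=0x45 idx=14 entry=0xE006 [P=0 RW=1 US=1 PS=0]
  ✗ PAGE_NOT_PRESENT  [2 reads]

Access #1 PA: 0x41D0C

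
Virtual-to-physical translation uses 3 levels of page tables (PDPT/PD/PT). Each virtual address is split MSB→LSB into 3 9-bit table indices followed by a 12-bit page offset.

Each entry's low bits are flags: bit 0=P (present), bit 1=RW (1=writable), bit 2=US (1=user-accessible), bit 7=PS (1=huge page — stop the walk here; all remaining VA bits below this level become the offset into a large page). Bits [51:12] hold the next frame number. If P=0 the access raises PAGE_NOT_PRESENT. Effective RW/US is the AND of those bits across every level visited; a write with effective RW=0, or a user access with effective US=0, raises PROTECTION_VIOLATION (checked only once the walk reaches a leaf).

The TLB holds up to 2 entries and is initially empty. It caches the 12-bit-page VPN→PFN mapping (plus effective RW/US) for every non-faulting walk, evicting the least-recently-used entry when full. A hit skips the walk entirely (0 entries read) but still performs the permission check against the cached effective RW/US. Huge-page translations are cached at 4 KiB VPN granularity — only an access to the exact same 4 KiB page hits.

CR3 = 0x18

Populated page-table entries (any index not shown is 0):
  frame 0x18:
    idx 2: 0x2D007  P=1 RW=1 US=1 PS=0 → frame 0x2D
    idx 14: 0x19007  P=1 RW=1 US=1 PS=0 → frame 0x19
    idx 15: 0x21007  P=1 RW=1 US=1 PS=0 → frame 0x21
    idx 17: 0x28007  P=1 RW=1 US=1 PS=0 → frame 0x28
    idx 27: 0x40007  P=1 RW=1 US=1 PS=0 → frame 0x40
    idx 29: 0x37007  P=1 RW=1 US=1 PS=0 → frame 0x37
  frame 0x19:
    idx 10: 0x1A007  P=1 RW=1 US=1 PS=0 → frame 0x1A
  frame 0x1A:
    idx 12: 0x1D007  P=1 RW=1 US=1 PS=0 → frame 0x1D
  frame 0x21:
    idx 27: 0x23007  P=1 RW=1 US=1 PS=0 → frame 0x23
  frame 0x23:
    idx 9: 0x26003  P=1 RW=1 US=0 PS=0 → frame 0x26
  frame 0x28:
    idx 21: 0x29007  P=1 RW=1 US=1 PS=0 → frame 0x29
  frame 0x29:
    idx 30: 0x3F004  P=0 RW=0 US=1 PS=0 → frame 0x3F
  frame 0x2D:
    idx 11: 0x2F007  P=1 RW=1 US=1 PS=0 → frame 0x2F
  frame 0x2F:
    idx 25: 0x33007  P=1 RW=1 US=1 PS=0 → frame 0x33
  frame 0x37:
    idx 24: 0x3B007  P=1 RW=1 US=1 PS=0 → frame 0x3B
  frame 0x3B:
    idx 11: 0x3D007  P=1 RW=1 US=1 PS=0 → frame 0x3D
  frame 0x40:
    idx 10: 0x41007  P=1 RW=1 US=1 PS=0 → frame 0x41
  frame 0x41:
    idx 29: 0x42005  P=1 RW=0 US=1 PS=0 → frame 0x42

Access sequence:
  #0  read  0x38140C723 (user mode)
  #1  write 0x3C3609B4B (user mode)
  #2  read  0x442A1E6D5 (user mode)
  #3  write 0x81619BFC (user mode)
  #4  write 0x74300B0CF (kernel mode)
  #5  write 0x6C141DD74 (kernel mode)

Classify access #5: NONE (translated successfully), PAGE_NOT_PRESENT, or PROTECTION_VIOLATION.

Per-access translation:
#0 VA=0x38140C723 (r,user):
  [0] read 0x18 idx=14: raw=0x19007 flags P=1 W=1 U=1 S=0
  [1] read 0x19 idx=10: raw=0x1A007 flags P=1 W=1 U=1 S=0
  [2] read 0x1A idx=12: raw=0x1D007 flags P=1 W=1 U=1 S=0
  → PA=0x1D723  (3 entries read)
#1 VA=0x3C3609B4B (w,user):
  [0] read 0x18 idx=15: raw=0x21007 flags P=1 W=1 U=1 S=0
  [1] read 0x21 idx=27: raw=0x23007 flags P=1 W=1 U=1 S=0
  [2] read 0x23 idx=9: raw=0x26003 flags P=1 W=1 U=0 S=0
  ✗ PROTECTION_VIOLATION  [3 reads]
#2 VA=0x442A1E6D5 (r,user):
  [0] read 0x18 idx=17: raw=0x28007 flags P=1 W=1 U=1 S=0
  [1] read 0x28 idx=21: raw=0x29007 flags P=1 W=1 U=1 S=0
  [2] read 0x29 idx=30: raw=0x3F004 flags P=0 W=0 U=1 S=0
  ✗ PAGE_NOT_PRESENT  [3 reads]
#3 VA=0x81619BFC (w,user):
  [0] read 0x18 idx=2: raw=0x2D007 flags P=1 W=1 U=1 S=0
  [1] read 0x2D idx=11: raw=0x2F007 flags P=1 W=1 U=1 S=0
  [2] read 0x2F idx=25: raw=0x33007 flags P=1 W=1 U=1 S=0
  → PA=0x33BFC  (3 entries read)
#4 VA=0x74300B0CF (w,kernel):
  [0] read 0x18 idx=29: raw=0x37007 flags P=1 W=1 U=1 S=0
  [1] read 0x37 idx=24: raw=0x3B007 flags P=1 W=1 U=1 S=0
  [2] read 0x3B idx=11: raw=0x3D007 flags P=1 W=1 U=1 S=0
  → PA=0x3D0CF  (3 entries read)
#5 VA=0x6C141DD74 (w,kernel):
  [0] read 0x18 idx=27: raw=0x40007 flags P=1 W=1 U=1 S=0
  [1] read 0x40 idx=10: raw=0x41007 flags P=1 W=1 U=1 S=0
  [2] read 0x41 idx=29: raw=0x42005 flags P=1 W=0 U=1 S=0
  ✗ PROTECTION_VIOLATION  [3 reads]

Access #5 fault: PROTECTION_VIOLATION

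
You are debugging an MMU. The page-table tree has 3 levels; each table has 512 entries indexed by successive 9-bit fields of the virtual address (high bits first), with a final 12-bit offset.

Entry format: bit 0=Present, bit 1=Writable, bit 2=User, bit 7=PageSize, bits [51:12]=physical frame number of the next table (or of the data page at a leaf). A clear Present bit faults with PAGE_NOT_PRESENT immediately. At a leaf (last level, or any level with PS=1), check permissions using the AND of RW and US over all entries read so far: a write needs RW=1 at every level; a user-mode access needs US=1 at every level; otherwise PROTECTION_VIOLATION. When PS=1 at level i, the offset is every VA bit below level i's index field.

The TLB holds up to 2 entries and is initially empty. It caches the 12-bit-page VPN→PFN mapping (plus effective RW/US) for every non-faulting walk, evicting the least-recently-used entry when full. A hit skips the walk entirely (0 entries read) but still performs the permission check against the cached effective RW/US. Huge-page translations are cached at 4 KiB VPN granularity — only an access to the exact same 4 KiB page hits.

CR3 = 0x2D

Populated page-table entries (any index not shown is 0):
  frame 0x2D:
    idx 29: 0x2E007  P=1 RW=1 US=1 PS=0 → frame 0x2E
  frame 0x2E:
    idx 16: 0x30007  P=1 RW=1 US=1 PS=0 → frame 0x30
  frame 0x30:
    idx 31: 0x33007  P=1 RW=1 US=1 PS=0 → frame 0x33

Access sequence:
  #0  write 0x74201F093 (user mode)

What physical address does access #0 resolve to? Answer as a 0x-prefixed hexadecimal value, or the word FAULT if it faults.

Walk each access:
#0 VA=0x74201F093 (w,user):
  lvl0: tbl 0x2D, slot 29 ⇒ 0x2E007 (P1/RW1/US1/PS0)
  lvl1: tbl 0x2E, slot 16 ⇒ 0x30007 (P1/RW1/US1/PS0)
  lvl2: tbl 0x30, slot 31 ⇒ 0x33007 (P1/RW1/US1/PS0)
  ⇒ phys 0x33093  [3 reads]

Access #0 PA: 0x33093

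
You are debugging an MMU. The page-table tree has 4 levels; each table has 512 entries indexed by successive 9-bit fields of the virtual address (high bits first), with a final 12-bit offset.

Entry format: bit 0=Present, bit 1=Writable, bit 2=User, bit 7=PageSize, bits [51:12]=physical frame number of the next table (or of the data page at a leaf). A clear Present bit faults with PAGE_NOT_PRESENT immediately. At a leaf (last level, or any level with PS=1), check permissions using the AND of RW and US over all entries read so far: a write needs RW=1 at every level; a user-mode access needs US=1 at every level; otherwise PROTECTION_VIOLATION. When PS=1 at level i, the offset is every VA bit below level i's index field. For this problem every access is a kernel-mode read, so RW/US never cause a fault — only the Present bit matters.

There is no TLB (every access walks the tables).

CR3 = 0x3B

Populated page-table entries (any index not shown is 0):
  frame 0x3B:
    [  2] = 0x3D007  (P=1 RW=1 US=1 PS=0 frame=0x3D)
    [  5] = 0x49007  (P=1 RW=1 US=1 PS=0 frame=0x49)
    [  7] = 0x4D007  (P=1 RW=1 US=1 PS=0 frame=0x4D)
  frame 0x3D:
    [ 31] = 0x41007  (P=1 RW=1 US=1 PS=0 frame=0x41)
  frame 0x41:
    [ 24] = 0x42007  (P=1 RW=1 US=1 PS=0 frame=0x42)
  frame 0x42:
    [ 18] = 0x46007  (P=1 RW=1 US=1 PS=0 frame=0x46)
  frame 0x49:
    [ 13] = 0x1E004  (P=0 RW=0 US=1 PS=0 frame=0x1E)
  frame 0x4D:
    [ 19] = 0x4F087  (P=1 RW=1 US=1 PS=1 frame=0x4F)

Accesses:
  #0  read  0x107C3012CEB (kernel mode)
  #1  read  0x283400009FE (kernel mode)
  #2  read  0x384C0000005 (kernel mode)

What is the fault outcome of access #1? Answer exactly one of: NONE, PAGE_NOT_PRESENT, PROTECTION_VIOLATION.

Per-access translation:
#0 VA=0x107C3012CEB (r,kernel):
  L0 @0x3B[2] → 0x3D007  P=1,RW=1,US=1,PS=0
  L1 @0x3D[31] → 0x41007  P=1,RW=1,US=1,PS=0
  L2 @0x41[24] → 0x42007  P=1,RW=1,US=1,PS=0
  L3 @0x42[18] → 0x46007  P=1,RW=1,US=1,PS=0
  → PA=0x46CEB  (4 entries read)
#1 VA=0x283400009FE (r,kernel):
  L0 @0x3B[5] → 0x49007  P=1,RW=1,US=1,PS=0
  L1 @0x49[13] → 0x1E004  P=0,RW=0,US=1,PS=0
  ⇒ fault: PAGE_NOT_PRESENT  — 2 lookups
#2 VA=0x384C0000005 (r,kernel):
  L0 @0x3B[7] → 0x4D007  P=1,RW=1,US=1,PS=0
  L1 @0x4D[19] → 0x4F087  P=1,RW=1,US=1,PS=1
  → PA=0x4F005 (huge @L1)  (2 entries read)

Access #1 fault: PAGE_NOT_PRESENT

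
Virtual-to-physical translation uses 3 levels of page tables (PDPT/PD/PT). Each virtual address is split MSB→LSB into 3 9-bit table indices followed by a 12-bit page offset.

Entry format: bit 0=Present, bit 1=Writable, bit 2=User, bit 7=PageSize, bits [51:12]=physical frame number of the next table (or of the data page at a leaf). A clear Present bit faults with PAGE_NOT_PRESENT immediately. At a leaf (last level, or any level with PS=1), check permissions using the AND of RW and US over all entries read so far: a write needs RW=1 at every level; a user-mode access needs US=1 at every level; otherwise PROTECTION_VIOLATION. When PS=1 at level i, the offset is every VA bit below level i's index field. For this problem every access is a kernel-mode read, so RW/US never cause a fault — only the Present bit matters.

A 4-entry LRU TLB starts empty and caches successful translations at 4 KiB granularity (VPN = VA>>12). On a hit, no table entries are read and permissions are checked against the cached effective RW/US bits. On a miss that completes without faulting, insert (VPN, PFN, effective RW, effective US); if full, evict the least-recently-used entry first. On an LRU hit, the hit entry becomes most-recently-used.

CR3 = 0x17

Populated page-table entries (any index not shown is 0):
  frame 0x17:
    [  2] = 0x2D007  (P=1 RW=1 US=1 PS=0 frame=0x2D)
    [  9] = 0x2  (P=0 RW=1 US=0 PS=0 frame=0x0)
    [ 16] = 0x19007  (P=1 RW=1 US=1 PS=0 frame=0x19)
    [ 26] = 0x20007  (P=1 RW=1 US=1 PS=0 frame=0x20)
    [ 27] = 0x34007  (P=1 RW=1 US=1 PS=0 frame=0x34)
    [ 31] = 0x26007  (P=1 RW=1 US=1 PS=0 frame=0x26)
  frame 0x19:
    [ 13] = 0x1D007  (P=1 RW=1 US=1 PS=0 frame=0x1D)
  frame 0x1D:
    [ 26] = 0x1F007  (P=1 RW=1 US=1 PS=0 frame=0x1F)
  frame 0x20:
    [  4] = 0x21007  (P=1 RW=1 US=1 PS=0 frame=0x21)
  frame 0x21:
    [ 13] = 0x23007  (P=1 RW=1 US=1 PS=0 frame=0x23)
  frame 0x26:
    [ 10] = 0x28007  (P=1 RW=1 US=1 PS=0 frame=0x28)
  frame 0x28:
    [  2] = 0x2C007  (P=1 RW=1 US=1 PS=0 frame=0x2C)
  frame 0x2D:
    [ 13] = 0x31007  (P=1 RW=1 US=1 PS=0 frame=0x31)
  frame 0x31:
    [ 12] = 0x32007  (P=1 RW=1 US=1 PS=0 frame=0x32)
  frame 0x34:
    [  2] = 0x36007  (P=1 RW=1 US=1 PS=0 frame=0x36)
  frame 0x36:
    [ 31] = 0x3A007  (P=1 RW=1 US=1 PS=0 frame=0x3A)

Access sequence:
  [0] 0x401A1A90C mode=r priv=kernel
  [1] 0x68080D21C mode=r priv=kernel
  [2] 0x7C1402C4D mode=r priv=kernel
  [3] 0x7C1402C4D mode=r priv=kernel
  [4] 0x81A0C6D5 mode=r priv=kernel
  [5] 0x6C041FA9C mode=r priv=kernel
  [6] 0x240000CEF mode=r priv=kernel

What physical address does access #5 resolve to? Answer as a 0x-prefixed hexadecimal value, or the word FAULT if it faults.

Per-access translation:
#0 VA=0x401A1A90C (r,kernel):
  L0: frame=0x17 idx=16 entry=0x19007 [P=1 RW=1 US=1 PS=0]
  L1: frame=0x19 idx=13 entry=0x1D007 [P=1 RW=1 US=1 PS=0]
  L2: frame=0x1D idx=26 entry=0x1F007 [P=1 RW=1 US=1 PS=0]
  ✓ 0x1F90C  — 3 lookups
#1 VA=0x68080D21C (r,kernel):
  L0: frame=0x17 idx=26 entry=0x20007 [P=1 RW=1 US=1 PS=0]
  L1: frame=0x20 idx=4 entry=0x21007 [P=1 RW=1 US=1 PS=0]
  L2: frame=0x21 idx=13 entry=0x23007 [P=1 RW=1 US=1 PS=0]
  ✓ 0x2321C  — 3 lookups
#2 VA=0x7C1402C4D (r,kernel):
  L0: frame=0x17 idx=31 entry=0x26007 [P=1 RW=1 US=1 PS=0]
  L1: frame=0x26 idx=10 entry=0x28007 [P=1 RW=1 US=1 PS=0]
  L2: frame=0x28 idx=2 entry=0x2C007 [P=1 RW=1 US=1 PS=0]
  ✓ 0x2CC4D  — 3 lookups
#3 VA=0x7C1402C4D (r,kernel):
  TLB hit vpn=0x7C1402 → PA=0x2CC4D
#4 VA=0x81A0C6D5 (r,kernel):
  L0: frame=0x17 idx=2 entry=0x2D007 [P=1 RW=1 US=1 PS=0]
  L1: frame=0x2D idx=13 entry=0x31007 [P=1 RW=1 US=1 PS=0]
  L2: frame=0x31 idx=12 entry=0x32007 [P=1 RW=1 US=1 PS=0]
  ✓ 0x326D5  — 3 lookups
#5 VA=0x6C041FA9C (r,kernel):
  L0: frame=0x17 idx=27 entry=0x34007 [P=1 RW=1 US=1 PS=0]
  L1: frame=0x34 idx=2 entry=0x36007 [P=1 RW=1 US=1 PS=0]
  L2: frame=0x36 idx=31 entry=0x3A007 [P=1 RW=1 US=1 PS=0]
  ✓ 0x3AA9C  — 3 lookups
#6 VA=0x240000CEF (r,kernel):
  L0: frame=0x17 idx=9 entry=0x2 [P=0 RW=1 US=0 PS=0]
  ⇒ fault: PAGE_NOT_PRESENT  — 1 lookups

Access #5 PA: 0x3AA9C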